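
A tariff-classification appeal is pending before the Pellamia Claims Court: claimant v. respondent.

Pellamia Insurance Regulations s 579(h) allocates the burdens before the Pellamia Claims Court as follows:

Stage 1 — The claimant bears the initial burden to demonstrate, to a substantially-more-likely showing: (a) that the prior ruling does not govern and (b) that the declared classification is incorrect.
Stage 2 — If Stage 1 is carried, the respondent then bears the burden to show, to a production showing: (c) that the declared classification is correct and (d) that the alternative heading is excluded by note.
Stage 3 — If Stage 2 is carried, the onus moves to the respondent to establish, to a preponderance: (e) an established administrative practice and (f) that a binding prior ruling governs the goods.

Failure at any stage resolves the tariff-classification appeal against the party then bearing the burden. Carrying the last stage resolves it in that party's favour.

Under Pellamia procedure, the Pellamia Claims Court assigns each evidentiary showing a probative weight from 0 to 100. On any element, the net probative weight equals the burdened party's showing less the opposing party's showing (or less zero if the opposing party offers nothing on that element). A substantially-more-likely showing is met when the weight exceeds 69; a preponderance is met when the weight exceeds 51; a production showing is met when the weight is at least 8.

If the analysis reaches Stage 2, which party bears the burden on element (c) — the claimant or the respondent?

Stage 2's rule assigns the burden to the respondent (to a production showing).

respondent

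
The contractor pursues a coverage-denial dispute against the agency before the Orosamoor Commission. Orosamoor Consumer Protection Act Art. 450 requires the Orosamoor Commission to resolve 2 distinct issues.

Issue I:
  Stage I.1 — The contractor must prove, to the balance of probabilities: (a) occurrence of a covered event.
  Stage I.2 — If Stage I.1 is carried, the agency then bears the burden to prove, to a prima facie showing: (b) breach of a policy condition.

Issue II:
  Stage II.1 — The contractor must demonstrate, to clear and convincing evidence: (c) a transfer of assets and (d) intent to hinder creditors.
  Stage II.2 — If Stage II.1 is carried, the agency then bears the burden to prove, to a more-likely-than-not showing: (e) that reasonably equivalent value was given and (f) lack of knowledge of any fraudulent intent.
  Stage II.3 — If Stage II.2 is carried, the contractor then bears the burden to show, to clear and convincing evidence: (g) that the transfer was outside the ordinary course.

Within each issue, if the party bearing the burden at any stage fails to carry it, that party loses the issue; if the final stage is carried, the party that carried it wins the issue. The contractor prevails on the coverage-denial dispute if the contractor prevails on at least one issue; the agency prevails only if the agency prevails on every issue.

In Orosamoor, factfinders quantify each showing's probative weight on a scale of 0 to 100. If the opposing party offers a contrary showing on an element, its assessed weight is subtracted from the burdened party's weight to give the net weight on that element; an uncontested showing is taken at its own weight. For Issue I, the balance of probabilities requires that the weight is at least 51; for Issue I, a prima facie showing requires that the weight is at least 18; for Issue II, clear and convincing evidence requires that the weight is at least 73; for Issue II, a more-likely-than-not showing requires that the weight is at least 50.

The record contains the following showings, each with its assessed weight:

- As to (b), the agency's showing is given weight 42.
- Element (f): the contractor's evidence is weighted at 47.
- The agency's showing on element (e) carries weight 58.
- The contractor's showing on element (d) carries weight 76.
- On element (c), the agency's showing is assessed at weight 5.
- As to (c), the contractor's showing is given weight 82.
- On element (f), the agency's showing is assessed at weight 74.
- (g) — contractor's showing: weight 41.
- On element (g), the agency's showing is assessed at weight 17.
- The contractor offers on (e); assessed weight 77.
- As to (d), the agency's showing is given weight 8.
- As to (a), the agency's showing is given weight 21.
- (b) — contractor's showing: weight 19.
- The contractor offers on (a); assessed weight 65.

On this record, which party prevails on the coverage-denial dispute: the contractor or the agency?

agency

— Issue I —
At Stage I.1 the contractor must meet the balance of probabilities (weight is at least 51): on (a) the weight is 65 less the opposing 21 gives net 44, which does not reach 51, so (a) does not meet the standard.
  Not every element is met, so the contractor fails to carry Stage I.1.
The analysis ends at Stage I.1; the agency prevails on this issue.
— Issue II —
Stage II.1 (contractor, clear and convincing evidence, weight is at least 73): (c) net 82−5=77 ≥ 73 — meets; (d) net 76−8=68 < 73 — fails.
  Not every element is met, so the contractor fails to carry Stage II.1.
The analysis ends at Stage II.1; the agency prevails on this issue.
Per-issue: Issue I → agency; Issue II → agency. The contractor must prevail on at least one issue; overall, the agency prevails.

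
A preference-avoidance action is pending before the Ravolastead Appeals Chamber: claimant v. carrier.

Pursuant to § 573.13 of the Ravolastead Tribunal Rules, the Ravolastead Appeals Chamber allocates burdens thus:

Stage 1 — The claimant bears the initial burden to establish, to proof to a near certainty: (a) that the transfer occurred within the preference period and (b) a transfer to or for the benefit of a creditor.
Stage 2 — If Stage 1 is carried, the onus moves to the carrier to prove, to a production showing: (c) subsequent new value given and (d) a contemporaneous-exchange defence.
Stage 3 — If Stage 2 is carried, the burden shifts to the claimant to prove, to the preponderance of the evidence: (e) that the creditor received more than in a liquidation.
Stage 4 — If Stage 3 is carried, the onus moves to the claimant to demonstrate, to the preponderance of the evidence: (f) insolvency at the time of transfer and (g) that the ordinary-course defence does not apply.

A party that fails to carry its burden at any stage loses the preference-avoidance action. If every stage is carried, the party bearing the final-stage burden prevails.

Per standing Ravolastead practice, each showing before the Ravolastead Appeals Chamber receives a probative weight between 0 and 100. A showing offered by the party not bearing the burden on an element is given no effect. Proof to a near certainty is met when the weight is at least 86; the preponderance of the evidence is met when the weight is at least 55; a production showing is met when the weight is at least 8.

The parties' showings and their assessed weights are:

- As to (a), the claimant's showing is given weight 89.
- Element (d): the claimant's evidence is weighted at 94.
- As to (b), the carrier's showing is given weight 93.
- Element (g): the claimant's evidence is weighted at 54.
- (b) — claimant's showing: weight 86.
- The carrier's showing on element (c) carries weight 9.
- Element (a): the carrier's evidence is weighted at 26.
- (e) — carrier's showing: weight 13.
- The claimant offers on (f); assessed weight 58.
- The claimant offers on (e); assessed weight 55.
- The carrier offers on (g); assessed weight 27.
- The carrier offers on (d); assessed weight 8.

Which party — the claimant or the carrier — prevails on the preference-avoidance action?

carrier

Stage 1 (claimant, proof to a near certainty, weight is at least 86): (a) 89 (carrier's 26 disregarded) ≥ 86 — meets; (b) 86 (carrier's 93 disregarded) ≥ 86 — meets.
  All elements met. The burden passes to the carrier.
Stage 2 (carrier, a production showing, weight is at least 8): (c) 9 ≥ 8 — meets; (d) 8 (claimant's 94 disregarded) ≥ 8 — meets.
  Stage 2 is satisfied; the onus moves to the claimant.
Stage 3 (claimant, the preponderance of the evidence, weight is at least 55): (e) 55 (carrier's 13 disregarded) ≥ 55 — meets.
  Stage 3 is satisfied; the claimant continues to bear the burden.
Stage 4 (claimant, the preponderance of the evidence, weight is at least 55): (f) 58 ≥ 55 — meets; (g) 54 (carrier's 27 disregarded) < 55 — fails.
  The claimant does not carry Stage 4.
The analysis ends at Stage 4; the carrier prevails.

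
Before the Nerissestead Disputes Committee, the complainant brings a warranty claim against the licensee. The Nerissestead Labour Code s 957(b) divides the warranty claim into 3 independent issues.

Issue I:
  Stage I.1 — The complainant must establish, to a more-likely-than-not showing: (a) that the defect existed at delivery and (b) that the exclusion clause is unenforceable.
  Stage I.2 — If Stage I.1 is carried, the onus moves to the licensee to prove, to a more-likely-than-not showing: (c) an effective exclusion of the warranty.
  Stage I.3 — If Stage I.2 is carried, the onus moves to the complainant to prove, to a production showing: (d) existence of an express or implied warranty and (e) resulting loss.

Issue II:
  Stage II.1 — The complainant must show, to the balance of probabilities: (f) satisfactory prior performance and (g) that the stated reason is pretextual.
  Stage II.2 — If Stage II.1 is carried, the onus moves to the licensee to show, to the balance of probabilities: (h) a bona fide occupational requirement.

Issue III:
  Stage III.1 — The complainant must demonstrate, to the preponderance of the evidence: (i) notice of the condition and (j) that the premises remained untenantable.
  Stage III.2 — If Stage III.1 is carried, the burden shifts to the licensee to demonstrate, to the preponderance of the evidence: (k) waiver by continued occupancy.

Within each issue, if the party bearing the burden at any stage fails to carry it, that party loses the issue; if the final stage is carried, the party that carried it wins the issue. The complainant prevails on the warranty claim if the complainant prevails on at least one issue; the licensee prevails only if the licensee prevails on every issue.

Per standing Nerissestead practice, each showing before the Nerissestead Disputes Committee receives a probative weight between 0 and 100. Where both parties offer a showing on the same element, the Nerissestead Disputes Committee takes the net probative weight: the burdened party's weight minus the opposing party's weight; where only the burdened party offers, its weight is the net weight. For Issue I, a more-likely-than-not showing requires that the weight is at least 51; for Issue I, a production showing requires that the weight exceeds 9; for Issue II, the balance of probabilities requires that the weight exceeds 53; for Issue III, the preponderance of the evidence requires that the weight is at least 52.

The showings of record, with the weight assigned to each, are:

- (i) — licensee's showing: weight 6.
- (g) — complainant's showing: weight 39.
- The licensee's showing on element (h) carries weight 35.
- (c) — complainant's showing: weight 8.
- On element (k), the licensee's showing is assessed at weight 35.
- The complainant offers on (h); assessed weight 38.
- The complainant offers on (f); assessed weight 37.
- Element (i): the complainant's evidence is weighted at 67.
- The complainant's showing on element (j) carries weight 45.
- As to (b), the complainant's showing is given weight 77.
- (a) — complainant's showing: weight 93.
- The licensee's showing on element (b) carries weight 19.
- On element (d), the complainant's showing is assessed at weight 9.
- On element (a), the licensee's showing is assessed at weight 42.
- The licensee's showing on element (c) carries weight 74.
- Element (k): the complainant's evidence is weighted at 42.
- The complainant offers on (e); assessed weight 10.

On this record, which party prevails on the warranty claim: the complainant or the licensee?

licensee

— Issue I —
Stage I.1 — burden on complainant; standard: a more-likely-than-not showing (weight is at least 51).
    (a): 93 − 42 = 51 ≥ 51 [met]
    (b): 77 − 19 = 58 ≥ 51 [met]
  Stage I.1 carried; the burden shifts to the licensee.
Stage I.2 — burden on licensee; standard: a more-likely-than-not showing (weight is at least 51).
    (c): 74 − 8 = 66 ≥ 51 [met]
  Stage I.2 is satisfied; the onus moves to the complainant.
Stage I.3 — burden on complainant; standard: a production showing (weight exceeds 9).
    (d): 9 ≤ 9 [not met]
    (e): 10 > 9 [met]
  The complainant does not carry Stage I.3.
The analysis ends at Stage I.3; the licensee prevails on this issue.
— Issue II —
At Stage II.1 the complainant must meet the balance of probabilities (weight exceeds 53): on (f) the weight is 37, which does not exceed 53, so (f) does not meet the standard; on (g) the weight is 39, ≤ 53, so (g) does not meet the standard.
  Not every element is met, so the complainant fails to carry Stage II.1.
So the licensee prevails on this issue.
— Issue III —
Stage III.1 — burden on complainant; standard: the preponderance of the evidence (weight is at least 52).
    (i): 67 − 6 = 61 ≥ 52 [met]
    (j): 45 < 52 [not met]
  Not every element is met, so the complainant fails to carry Stage III.1.
The licensee prevails on this issue.
Per-issue: Issue I → licensee; Issue II → licensee; Issue III → licensee. The complainant must prevail on at least one issue; overall, the licensee prevails.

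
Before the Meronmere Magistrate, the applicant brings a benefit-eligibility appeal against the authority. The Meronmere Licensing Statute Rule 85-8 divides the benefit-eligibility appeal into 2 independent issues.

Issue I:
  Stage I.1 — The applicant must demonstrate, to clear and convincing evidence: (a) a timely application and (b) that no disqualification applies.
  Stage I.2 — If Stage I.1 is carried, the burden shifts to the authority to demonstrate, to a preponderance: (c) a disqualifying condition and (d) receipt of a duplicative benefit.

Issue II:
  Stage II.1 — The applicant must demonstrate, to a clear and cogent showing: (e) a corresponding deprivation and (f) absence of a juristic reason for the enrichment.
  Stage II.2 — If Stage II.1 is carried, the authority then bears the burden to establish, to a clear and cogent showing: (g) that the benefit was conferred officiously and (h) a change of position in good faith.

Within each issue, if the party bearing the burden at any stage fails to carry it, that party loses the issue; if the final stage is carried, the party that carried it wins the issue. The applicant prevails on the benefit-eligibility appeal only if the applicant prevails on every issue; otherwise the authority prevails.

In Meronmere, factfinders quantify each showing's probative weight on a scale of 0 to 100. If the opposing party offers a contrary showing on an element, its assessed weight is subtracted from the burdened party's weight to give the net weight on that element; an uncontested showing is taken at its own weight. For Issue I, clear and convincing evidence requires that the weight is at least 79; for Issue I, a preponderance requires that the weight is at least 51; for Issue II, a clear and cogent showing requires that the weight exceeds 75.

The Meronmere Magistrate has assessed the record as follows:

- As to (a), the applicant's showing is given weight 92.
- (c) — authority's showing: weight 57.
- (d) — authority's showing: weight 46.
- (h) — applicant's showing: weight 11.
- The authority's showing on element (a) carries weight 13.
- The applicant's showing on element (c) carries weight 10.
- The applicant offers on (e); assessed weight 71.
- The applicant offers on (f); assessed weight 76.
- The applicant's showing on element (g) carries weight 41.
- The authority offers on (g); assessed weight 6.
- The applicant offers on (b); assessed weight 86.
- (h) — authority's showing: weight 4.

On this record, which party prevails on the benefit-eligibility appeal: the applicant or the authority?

— Issue I —
Stage I.1 — burden on applicant; standard: clear and convincing evidence (weight is at least 79).
    (a): 92 − 13 = 79 ≥ 79 [met]
    (b): 86 ≥ 79 [met]
  Stage I.1 is satisfied; the onus moves to the authority.
Stage I.2 — burden on authority; standard: a preponderance (weight is at least 51).
    (c): 57 − 10 = 47 < 51 [not met]
    (d): 46 < 51 [not met]
  Not every element is met, so the authority fails to carry Stage I.2.
So the applicant prevails on this issue.
— Issue II —
Stage II.1 — burden on applicant; standard: a clear and cogent showing (weight exceeds 75).
    (e): 71 ≤ 75 [not met]
    (f): 76 > 75 [met]
  Not every element is met, so the applicant fails to carry Stage II.1.
The authority prevails on this issue.
Per-issue: Issue I → applicant; Issue II → authority. The applicant must prevail on every issue; overall, the authority prevails.

authority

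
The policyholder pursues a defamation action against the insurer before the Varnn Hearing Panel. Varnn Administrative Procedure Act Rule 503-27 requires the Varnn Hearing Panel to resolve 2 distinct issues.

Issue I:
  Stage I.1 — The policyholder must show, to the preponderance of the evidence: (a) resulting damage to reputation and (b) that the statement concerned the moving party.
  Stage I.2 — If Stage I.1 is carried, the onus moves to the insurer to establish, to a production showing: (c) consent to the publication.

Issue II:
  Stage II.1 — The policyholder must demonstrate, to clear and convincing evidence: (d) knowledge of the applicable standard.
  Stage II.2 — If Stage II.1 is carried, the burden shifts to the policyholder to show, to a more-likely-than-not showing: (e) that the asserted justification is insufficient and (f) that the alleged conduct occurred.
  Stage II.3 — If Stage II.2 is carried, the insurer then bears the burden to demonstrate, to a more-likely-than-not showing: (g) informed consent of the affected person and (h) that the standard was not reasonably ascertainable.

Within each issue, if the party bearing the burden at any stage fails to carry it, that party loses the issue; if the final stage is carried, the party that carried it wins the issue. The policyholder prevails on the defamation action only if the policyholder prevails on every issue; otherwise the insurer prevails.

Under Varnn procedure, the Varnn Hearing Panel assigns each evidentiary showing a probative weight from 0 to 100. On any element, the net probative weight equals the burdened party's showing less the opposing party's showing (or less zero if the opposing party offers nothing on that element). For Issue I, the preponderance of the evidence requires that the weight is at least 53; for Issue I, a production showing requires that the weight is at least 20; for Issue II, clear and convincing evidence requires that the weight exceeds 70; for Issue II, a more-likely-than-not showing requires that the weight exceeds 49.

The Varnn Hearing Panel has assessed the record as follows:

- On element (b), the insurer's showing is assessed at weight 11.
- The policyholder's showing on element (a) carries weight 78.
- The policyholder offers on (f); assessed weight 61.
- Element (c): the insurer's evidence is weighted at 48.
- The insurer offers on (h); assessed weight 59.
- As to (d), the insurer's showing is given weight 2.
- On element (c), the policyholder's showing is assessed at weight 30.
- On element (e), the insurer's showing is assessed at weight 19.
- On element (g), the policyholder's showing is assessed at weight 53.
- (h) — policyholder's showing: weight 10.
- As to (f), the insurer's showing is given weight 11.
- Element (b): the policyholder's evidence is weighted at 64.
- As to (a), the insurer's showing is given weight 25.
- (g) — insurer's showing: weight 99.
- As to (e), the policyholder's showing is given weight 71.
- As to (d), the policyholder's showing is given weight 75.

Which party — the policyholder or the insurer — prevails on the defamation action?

policyholder

— Issue I —
Stage I.1 — burden on policyholder; standard: the preponderance of the evidence (weight is at least 53).
    (a): 78 − 25 = 53 ≥ 53 [met]
    (b): 64 − 11 = 53 ≥ 53 [met]
  Stage I.1 carried; the burden shifts to the insurer.
Stage I.2 — burden on insurer; standard: a production showing (weight is at least 20).
    (c): 48 − 30 = 18 < 20 [not met]
  Not every element is met, so the insurer fails to carry Stage I.2.
The policyholder prevails on this issue.
— Issue II —
Stage II.1 — burden on policyholder; standard: clear and convincing evidence (weight exceeds 70).
    (d): 75 − 2 = 73 > 70 [met]
  Stage II.1 carried; the burden remains with the policyholder.
Stage II.2 — burden on policyholder; standard: a more-likely-than-not showing (weight exceeds 49).
    (e): 71 − 19 = 52 > 49 [met]
    (f): 61 − 11 = 50 > 49 [met]
  Stage II.2 is satisfied; the onus moves to the insurer.
Stage II.3 — burden on insurer; standard: a more-likely-than-not showing (weight exceeds 49).
    (g): 99 − 53 = 46 ≤ 49 [not met]
    (h): 59 − 10 = 49 ≤ 49 [not met]
  The insurer does not carry Stage II.3.
The policyholder prevails on this issue.
Per-issue: Issue I → policyholder; Issue II → policyholder. The policyholder must prevail on every issue; overall, the policyholder prevails.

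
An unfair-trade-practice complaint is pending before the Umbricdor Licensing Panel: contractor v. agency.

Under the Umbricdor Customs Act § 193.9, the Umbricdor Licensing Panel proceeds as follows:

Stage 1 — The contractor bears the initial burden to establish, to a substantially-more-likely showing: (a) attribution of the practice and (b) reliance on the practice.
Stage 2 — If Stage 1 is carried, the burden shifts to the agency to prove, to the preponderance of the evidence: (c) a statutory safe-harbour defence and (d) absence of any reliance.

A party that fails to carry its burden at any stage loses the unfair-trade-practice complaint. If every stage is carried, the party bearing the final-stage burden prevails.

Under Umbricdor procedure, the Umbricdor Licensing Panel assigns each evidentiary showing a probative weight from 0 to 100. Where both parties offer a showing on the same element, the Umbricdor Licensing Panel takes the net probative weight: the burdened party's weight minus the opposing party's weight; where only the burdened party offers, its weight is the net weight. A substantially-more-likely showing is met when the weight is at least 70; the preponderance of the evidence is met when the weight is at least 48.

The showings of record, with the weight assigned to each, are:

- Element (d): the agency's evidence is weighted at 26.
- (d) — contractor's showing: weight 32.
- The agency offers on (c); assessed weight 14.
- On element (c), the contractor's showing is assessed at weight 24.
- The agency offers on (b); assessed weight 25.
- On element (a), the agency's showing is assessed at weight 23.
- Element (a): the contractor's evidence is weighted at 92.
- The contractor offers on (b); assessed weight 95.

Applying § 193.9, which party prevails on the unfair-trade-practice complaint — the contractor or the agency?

agency

Stage 1 (contractor, a substantially-more-likely showing, weight is at least 70): (a) net 92−23=69 < 70 — fails; (b) net 95−25=70 ≥ 70 — meets.
  Not every element is met, so the contractor fails to carry Stage 1.
The agency prevails.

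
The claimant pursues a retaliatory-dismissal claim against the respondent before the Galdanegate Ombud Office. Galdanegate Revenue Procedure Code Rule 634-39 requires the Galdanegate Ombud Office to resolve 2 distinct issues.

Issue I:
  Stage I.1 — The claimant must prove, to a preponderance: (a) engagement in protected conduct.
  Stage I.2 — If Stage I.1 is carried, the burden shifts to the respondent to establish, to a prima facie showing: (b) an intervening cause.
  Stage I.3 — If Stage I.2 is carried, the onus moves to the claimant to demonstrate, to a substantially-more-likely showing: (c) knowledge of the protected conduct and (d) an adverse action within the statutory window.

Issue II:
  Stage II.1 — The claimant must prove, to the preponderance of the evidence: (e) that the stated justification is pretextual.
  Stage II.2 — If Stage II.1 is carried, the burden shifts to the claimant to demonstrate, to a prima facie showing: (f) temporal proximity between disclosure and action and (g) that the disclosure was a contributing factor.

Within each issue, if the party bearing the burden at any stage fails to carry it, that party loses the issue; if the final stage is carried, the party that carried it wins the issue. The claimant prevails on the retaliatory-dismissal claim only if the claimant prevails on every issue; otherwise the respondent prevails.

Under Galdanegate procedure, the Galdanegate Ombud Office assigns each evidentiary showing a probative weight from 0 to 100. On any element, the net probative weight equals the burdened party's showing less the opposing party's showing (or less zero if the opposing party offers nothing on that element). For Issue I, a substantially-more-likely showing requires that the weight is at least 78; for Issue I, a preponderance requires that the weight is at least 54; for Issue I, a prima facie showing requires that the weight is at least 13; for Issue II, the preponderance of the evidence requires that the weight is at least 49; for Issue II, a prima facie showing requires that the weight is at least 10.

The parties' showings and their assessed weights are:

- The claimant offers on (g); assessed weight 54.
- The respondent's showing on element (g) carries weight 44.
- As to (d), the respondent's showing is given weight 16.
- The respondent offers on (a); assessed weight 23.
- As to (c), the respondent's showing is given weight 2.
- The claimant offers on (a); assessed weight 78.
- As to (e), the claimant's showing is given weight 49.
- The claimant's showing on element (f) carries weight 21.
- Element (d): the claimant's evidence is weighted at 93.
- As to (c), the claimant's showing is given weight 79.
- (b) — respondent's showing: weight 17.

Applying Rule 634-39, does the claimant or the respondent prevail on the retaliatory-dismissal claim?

respondent

— Issue I —
At Stage I.1 the claimant must meet a preponderance (weight is at least 54): on (a) the weight is 78 less the opposing 23 gives net 55, ≥ 54, so (a) meets the standard.
  Stage I.1 is satisfied; the onus moves to the respondent.
At Stage I.2 the respondent must meet a prima facie showing (weight is at least 13): on (b) the weight is 17, ≥ 13, so (b) meets the standard.
  The respondent carries Stage I.2; the claimant now bears the burden.
At Stage I.3 the claimant must meet a substantially-more-likely showing (weight is at least 78): on (c) the weight is 79 less the opposing 2 gives net 77, which does not reach 78, so (c) does not meet the standard; on (d) the weight is 93 less the opposing 16 gives net 77, < 78, so (d) does not meet the standard.
  The claimant does not carry Stage I.3.
The analysis ends at Stage I.3; the respondent prevails on this issue.
— Issue II —
Stage II.1 — burden on claimant; standard: the preponderance of the evidence (weight is at least 49).
    (e): 49 ≥ 49 [met]
  Stage II.1 carried; the burden remains with the claimant.
Stage II.2 — burden on claimant; standard: a prima facie showing (weight is at least 10).
    (f): 21 ≥ 10 [met]
    (g): 54 − 44 = 10 ≥ 10 [met]
  All elements met at the final stage.
Every stage carried; the claimant prevails on this issue.
Per-issue: Issue I → respondent; Issue II → claimant. The claimant must prevail on every issue; overall, the respondent prevails.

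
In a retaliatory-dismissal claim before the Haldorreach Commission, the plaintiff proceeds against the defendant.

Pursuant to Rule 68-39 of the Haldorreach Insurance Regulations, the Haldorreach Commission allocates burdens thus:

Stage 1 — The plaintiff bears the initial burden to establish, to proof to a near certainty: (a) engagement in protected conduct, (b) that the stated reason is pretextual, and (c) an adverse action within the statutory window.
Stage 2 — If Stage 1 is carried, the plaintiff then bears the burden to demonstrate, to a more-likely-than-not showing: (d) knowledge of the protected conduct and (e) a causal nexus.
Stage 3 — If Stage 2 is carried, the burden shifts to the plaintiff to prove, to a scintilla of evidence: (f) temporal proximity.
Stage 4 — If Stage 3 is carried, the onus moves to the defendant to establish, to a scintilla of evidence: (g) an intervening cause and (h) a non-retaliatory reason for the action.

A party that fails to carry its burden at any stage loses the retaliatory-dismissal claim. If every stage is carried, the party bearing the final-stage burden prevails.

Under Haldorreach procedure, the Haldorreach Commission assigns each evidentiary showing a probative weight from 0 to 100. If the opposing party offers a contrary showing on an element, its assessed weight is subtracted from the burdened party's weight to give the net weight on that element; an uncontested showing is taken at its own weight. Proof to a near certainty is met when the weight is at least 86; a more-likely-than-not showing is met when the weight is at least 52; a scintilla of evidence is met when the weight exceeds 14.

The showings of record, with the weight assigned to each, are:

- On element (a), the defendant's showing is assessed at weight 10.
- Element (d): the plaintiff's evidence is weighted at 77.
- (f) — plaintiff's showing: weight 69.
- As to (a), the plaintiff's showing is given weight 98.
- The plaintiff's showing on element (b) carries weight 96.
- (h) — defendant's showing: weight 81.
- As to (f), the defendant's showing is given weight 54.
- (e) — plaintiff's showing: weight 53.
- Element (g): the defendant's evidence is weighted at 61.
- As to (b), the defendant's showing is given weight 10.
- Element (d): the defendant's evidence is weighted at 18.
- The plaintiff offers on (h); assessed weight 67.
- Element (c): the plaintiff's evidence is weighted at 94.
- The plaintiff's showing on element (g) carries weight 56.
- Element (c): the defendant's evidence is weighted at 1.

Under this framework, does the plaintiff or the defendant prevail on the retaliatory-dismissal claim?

plaintiff

At Stage 1 the plaintiff must meet proof to a near certainty (weight is at least 86): on (a) the weight is 98 less the opposing 10 gives net 88, which does reach 86, so (a) meets the standard; on (b) the weight is 96 less the opposing 10 gives net 86, ≥ 86, so (b) meets the standard; on (c) the weight is 94 less the opposing 1 gives net 93, ≥ 86, so (c) meets the standard.
  Stage 1 is satisfied; the plaintiff continues to bear the burden.
At Stage 2 the plaintiff must meet a more-likely-than-not showing (weight is at least 52): on (d) the weight is 77 less the opposing 18 gives net 59, which does reach 52, so (d) meets the standard; on (e) the weight is 53, ≥ 52, so (e) meets the standard.
  Stage 2 is satisfied; the plaintiff continues to bear the burden.
At Stage 3 the plaintiff must meet a scintilla of evidence (weight exceeds 14): on (f) the weight is 69 less the opposing 54 gives net 15, > 14, so (f) meets the standard.
  Stage 3 carried; the burden shifts to the defendant.
At Stage 4 the defendant must meet a scintilla of evidence (weight exceeds 14): on (g) the weight is 61 less the opposing 56 gives net 5, ≤ 14, so (g) does not meet the standard; on (h) the weight is 81 less the opposing 67 gives net 14, which does not exceed 14, so (h) does not meet the standard.
  The defendant does not carry Stage 4.
The plaintiff prevails.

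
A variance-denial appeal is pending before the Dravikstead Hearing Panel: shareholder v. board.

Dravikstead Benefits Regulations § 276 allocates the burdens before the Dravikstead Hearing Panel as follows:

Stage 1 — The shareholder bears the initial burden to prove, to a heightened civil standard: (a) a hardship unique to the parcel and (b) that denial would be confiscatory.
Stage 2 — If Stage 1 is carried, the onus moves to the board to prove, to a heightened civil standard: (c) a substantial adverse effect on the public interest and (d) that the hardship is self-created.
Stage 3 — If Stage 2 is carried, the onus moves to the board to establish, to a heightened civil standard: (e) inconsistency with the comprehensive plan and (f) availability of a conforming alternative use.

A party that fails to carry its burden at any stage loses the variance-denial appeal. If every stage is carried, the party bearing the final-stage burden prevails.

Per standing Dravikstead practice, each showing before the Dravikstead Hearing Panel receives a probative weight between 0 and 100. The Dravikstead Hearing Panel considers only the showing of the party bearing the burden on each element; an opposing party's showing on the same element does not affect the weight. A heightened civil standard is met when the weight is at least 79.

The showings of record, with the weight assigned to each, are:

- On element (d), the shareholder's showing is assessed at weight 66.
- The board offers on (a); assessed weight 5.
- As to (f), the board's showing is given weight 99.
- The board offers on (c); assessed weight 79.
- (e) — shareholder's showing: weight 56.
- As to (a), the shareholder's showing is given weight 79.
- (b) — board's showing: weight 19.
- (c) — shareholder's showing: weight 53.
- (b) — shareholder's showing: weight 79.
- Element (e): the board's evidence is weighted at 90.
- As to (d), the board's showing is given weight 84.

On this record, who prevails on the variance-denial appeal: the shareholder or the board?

board

Stage 1 — burden on shareholder; standard: a heightened civil standard (weight is at least 79).
    (a): 79 (board's 5 disregarded) ≥ 79 [met]
    (b): 79 (board's 19 disregarded) ≥ 79 [met]
  Stage 1 carried; the burden shifts to the board.
Stage 2 — burden on board; standard: a heightened civil standard (weight is at least 79).
    (c): 79 (shareholder's 53 disregarded) ≥ 79 [met]
    (d): 84 (shareholder's 66 disregarded) ≥ 79 [met]
  All elements met. The board retains the burden for Stage 3.
Stage 3 — burden on board; standard: a heightened civil standard (weight is at least 79).
    (e): 90 (shareholder's 56 disregarded) ≥ 79 [met]
    (f): 99 ≥ 79 [met]
  The board carries the last stage.
With every stage satisfied, the board prevails.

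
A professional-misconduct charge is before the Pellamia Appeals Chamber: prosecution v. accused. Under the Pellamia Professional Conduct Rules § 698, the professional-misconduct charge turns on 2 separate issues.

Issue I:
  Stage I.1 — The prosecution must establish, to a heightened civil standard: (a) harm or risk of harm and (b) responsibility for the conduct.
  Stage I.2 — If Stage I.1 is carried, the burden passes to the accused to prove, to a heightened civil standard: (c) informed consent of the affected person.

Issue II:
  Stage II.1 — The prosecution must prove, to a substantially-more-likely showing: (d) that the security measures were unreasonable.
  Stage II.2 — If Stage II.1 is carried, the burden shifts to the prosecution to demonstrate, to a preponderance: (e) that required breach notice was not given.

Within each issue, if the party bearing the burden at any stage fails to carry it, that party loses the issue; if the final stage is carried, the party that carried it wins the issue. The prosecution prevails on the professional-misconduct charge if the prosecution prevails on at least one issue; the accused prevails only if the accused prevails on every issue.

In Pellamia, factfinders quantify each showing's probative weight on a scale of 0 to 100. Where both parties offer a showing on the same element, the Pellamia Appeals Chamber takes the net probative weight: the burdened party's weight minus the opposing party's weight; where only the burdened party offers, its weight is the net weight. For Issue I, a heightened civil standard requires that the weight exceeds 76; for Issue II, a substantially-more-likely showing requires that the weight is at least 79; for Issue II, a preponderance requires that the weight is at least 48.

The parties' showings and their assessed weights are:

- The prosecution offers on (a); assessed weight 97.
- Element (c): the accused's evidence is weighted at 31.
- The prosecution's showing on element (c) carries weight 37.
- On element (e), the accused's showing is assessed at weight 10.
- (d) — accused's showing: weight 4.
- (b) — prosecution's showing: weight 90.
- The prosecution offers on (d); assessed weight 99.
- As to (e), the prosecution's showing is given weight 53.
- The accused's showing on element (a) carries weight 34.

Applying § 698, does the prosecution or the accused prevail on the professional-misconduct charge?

accused

— Issue I —
At Stage I.1 the prosecution must meet a heightened civil standard (weight exceeds 76): on (a) the weight is 97 less the opposing 34 gives net 63, ≤ 76, so (a) does not meet the standard; on (b) the weight is 90, which does exceed 76, so (b) meets the standard.
  Not every element is met, so the prosecution fails to carry Stage I.1.
So the accused prevails on this issue.
— Issue II —
Stage II.1 (prosecution, a substantially-more-likely showing, weight is at least 79): (d) net 99−4=95 ≥ 79 — meets.
  Stage II.1 carried; the burden remains with the prosecution.
Stage II.2 (prosecution, a preponderance, weight is at least 48): (e) net 53−10=43 < 48 — fails.
  The prosecution does not carry Stage II.2.
So the accused prevails on this issue.
Per-issue: Issue I → accused; Issue II → accused. The prosecution must prevail on at least one issue; overall, the accused prevails.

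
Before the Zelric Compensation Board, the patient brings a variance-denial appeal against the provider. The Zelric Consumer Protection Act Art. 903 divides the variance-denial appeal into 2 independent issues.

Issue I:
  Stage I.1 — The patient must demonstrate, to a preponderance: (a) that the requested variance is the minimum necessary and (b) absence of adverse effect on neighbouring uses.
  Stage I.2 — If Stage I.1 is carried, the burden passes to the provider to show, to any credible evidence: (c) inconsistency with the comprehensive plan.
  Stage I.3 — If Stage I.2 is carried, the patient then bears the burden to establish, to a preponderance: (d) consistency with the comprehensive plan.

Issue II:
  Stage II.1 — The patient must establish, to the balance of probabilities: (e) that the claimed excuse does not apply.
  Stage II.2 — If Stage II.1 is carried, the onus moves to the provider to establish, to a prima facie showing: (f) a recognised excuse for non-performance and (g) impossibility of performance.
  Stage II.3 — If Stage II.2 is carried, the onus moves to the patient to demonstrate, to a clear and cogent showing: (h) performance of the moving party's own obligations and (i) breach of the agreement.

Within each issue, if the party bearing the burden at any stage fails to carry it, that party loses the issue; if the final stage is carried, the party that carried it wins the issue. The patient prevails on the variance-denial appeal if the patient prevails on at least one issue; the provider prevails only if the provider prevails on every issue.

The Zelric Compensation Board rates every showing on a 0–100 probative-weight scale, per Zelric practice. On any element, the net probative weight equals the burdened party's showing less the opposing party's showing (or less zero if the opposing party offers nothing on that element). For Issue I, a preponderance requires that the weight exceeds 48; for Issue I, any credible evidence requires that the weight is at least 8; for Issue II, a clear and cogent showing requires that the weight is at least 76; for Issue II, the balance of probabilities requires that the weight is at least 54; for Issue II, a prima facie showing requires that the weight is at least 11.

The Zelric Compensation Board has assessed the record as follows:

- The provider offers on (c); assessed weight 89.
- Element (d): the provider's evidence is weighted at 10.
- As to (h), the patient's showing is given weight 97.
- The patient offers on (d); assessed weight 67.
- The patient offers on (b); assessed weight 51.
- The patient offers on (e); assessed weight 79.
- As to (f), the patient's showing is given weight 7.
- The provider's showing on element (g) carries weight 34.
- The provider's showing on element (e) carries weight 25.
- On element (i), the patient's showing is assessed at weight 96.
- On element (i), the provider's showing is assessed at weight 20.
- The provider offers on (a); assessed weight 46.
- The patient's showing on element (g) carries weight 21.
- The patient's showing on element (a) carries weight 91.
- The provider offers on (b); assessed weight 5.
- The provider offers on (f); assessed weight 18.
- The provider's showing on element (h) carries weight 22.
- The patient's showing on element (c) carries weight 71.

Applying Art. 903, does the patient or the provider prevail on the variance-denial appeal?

— Issue I —
Stage I.1 (patient, a preponderance, weight exceeds 48): (a) net 91−46=45 ≤ 48 — fails; (b) net 51−5=46 ≤ 48 — fails.
  The patient does not carry Stage I.1.
The analysis ends at Stage I.1; the provider prevails on this issue.
— Issue II —
At Stage II.1 the patient must meet the balance of probabilities (weight is at least 54): on (e) the weight is 79 less the opposing 25 gives net 54, ≥ 54, so (e) meets the standard.
  Stage II.1 carried; the burden shifts to the provider.
At Stage II.2 the provider must meet a prima facie showing (weight is at least 11): on (f) the weight is 18 less the opposing 7 gives net 11, which does reach 11, so (f) meets the standard; on (g) the weight is 34 less the opposing 21 gives net 13, which does reach 11, so (g) meets the standard.
  All elements met. The burden passes to the patient.
At Stage II.3 the patient must meet a clear and cogent showing (weight is at least 76): on (h) the weight is 97 less the opposing 22 gives net 75, < 76, so (h) does not meet the standard; on (i) the weight is 96 less the opposing 20 gives net 76, ≥ 76, so (i) meets the standard.
  Stage II.3 not carried; the patient fails its burden.
So the provider prevails on this issue.
Per-issue: Issue I → provider; Issue II → provider. The patient must prevail on at least one issue; overall, the provider prevails.

provider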